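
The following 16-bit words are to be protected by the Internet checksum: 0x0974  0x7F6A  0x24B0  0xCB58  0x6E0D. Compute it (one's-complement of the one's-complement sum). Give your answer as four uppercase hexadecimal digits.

190B

One's-complement addition (fold any carry out of bit 15 back into bit 0):
  0x0974 + 0x7F6A = 0x088DE
  0x88DE + 0x24B0 = 0x0AD8E
  0xAD8E + 0xCB58 = 0x178E6 → wrap carry → 0x78E7
  0x78E7 + 0x6E0D = 0x0E6F4
One's-complement sum = 0xE6F4.
Checksum = ~0xE6F4 & 0xFFFF = 0x190B.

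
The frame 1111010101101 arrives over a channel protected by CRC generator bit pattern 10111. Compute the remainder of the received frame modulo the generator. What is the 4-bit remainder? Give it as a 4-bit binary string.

0111

Modulo-2 division of 1111010101101 by 10111:
  pos 0: 11110 XOR 10111 = 01001
  pos 1: 10011 XOR 10111 = 00100
  pos 3: 10001 XOR 10111 = 00110
  pos 5: 11001 XOR 10111 = 01110
  pos 6: 11101 XOR 10111 = 01010
  pos 7: 10100 XOR 10111 = 00011
Remainder = 0111 (nonzero — an error is detected).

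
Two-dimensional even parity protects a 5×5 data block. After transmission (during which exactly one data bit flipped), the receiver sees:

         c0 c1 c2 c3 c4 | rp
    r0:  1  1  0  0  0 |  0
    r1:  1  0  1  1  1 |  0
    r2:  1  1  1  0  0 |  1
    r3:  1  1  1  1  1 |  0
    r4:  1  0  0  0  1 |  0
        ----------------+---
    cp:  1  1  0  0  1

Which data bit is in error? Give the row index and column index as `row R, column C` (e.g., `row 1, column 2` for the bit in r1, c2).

row 3, column 2

Recompute each row's even parity and compare to rp:
  r0: data parity 0, sent rp 0 → ok
  r1: data parity 0, sent rp 0 → ok
  r2: data parity 1, sent rp 1 → ok
  r3: data parity 1, sent rp 0 → mismatch
  r4: data parity 0, sent rp 0 → ok
Recompute each column's even parity and compare to cp:
  c0: data parity 1, sent cp 1 → ok
  c1: data parity 1, sent cp 1 → ok
  c2: data parity 1, sent cp 0 → mismatch
  c3: data parity 0, sent cp 0 → ok
  c4: data parity 1, sent cp 1 → ok
Exactly one row (r3) and one column (c2) fail → the flipped bit is at their intersection.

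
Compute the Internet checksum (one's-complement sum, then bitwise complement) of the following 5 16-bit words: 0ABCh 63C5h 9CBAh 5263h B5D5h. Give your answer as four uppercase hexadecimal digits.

EC8A

One's-complement addition (fold any carry out of bit 15 back into bit 0):
  0x0ABC + 0x63C5 = 0x06E81
  0x6E81 + 0x9CBA = 0x10B3B → wrap carry → 0x0B3C
  0x0B3C + 0x5263 = 0x05D9F
  0x5D9F + 0xB5D5 = 0x11374 → wrap carry → 0x1375
One's-complement sum = 0x1375.
Checksum = ~0x1375 & 0xFFFF = 0xEC8A.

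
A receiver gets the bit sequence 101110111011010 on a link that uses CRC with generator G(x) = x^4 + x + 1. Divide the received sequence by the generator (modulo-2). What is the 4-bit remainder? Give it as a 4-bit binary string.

0100

Modulo-2 division of 101110111011010 by 10011:
  pos 0: 10111 XOR 10011 = 00100
  pos 2: 10001 XOR 10011 = 00010
  pos 5: 10110 XOR 10011 = 00101
  pos 7: 10111 XOR 10011 = 00100
  pos 9: 10001 XOR 10011 = 00010
Remainder = 0100 (nonzero — an error is detected).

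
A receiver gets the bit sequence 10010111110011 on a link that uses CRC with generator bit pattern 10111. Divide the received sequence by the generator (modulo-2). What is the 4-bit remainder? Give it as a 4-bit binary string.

Modulo-2 division of 10010111110011 by 10111:
  pos 0: 10010 XOR 10111 = 00101
  pos 2: 10111 XOR 10111 = 00000
  pos 7: 11100 XOR 10111 = 01011
  pos 8: 10111 XOR 10111 = 00000
Remainder = 0001 (nonzero — an error is detected).

0001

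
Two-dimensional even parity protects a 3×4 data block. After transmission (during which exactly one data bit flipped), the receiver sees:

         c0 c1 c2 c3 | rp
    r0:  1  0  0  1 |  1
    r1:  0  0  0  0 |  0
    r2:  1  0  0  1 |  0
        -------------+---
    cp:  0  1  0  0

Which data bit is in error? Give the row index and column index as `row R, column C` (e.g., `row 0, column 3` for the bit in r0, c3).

row 0, column 1

Recompute each row's even parity and compare to rp:
  r0: data parity 0, sent rp 1 → mismatch
  r1: data parity 0, sent rp 0 → ok
  r2: data parity 0, sent rp 0 → ok
Recompute each column's even parity and compare to cp:
  c0: data parity 0, sent cp 0 → ok
  c1: data parity 0, sent cp 1 → mismatch
  c2: data parity 0, sent cp 0 → ok
  c3: data parity 0, sent cp 0 → ok
Exactly one row (r0) and one column (c1) fail → the flipped bit is at their intersection.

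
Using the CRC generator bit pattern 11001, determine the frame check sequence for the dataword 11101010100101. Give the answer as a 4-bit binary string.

Append 4 zeros: 111010101001010000. Divide by 11001 (XOR where the leading bit is 1):
  pos 0: 11101 XOR 11001 = 00100
  pos 2: 10001 XOR 11001 = 01000
  pos 3: 10000 XOR 11001 = 01001
  pos 4: 10011 XOR 11001 = 01010
  pos 5: 10100 XOR 11001 = 01101
  pos 6: 11010 XOR 11001 = 00011
  pos 9: 11101 XOR 11001 = 00100
  pos 11: 10000 XOR 11001 = 01001
  pos 12: 10010 XOR 11001 = 01011
  pos 13: 10110 XOR 11001 = 01111
Remainder (last 4 bits) = 1111. This is the CRC / FCS.

1111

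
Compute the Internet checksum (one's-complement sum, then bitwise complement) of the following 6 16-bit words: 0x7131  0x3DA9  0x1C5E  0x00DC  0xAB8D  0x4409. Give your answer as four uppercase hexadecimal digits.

4454

One's-complement addition (fold any carry out of bit 15 back into bit 0):
  0x7131 + 0x3DA9 = 0x0AEDA
  0xAEDA + 0x1C5E = 0x0CB38
  0xCB38 + 0x00DC = 0x0CC14
  0xCC14 + 0xAB8D = 0x177A1 → wrap carry → 0x77A2
  0x77A2 + 0x4409 = 0x0BBAB
One's-complement sum = 0xBBAB.
Checksum = ~0xBBAB & 0xFFFF = 0x4454.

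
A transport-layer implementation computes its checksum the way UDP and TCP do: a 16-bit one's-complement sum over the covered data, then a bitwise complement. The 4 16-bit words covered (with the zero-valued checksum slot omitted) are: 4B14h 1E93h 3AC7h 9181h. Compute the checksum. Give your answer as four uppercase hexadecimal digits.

CA0F

One's-complement addition (fold any carry out of bit 15 back into bit 0):
  0x4B14 + 0x1E93 = 0x069A7
  0x69A7 + 0x3AC7 = 0x0A46E
  0xA46E + 0x9181 = 0x135EF → wrap carry → 0x35F0
One's-complement sum = 0x35F0.
Checksum = ~0x35F0 & 0xFFFF = 0xCA0F.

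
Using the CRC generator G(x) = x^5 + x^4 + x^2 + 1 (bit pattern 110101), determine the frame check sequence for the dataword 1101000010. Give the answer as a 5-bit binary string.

Append 5 zeros: 110100001000000. Divide by 110101 (XOR where the leading bit is 1):
  pos 0: 110100 XOR 110101 = 000001
  pos 5: 100100 XOR 110101 = 010001
  pos 6: 100010 XOR 110101 = 010111
  pos 7: 101110 XOR 110101 = 011011
  pos 8: 110110 XOR 110101 = 000011
Remainder (last 5 bits) = 00110. This is the CRC / FCS.

00110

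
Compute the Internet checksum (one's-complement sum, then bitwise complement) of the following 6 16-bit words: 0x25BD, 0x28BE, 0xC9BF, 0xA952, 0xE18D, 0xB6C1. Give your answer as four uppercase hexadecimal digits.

A622

One's-complement addition (fold any carry out of bit 15 back into bit 0):
  0x25BD + 0x28BE = 0x04E7B
  0x4E7B + 0xC9BF = 0x1183A → wrap carry → 0x183B
  0x183B + 0xA952 = 0x0C18D
  0xC18D + 0xE18D = 0x1A31A → wrap carry → 0xA31B
  0xA31B + 0xB6C1 = 0x159DC → wrap carry → 0x59DD
One's-complement sum = 0x59DD.
Checksum = ~0x59DD & 0xFFFF = 0xA622.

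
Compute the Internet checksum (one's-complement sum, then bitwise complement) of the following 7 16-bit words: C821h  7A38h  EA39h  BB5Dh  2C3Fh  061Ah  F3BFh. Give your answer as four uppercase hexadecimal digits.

F1F4

One's-complement addition (fold any carry out of bit 15 back into bit 0):
  0xC821 + 0x7A38 = 0x14259 → wrap carry → 0x425A
  0x425A + 0xEA39 = 0x12C93 → wrap carry → 0x2C94
  0x2C94 + 0xBB5D = 0x0E7F1
  0xE7F1 + 0x2C3F = 0x11430 → wrap carry → 0x1431
  0x1431 + 0x061A = 0x01A4B
  0x1A4B + 0xF3BF = 0x10E0A → wrap carry → 0x0E0B
One's-complement sum = 0x0E0B.
Checksum = ~0x0E0B & 0xFFFF = 0xF1F4.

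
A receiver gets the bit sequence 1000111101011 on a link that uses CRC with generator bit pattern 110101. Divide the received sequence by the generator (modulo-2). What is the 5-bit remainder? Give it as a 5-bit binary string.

Modulo-2 division of 1000111101011 by 110101:
  pos 0: 100011 XOR 110101 = 010110
  pos 1: 101101 XOR 110101 = 011000
  pos 2: 110001 XOR 110101 = 000100
  pos 5: 100010 XOR 110101 = 010111
  pos 6: 101111 XOR 110101 = 011010
  pos 7: 110101 XOR 110101 = 000000
Remainder = 00000 (zero — the frame passes the CRC check).

00000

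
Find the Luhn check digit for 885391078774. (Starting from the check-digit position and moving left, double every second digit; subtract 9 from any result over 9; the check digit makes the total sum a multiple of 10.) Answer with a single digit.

0

Partial digits right→left: 4 7 7 8 7 0 1 9 3 5 8 8
Double every second digit counting from the check-digit position (so the 1st, 3rd, 5th, ... of the partial from the right).
  doubled (with −9 where >9): 8 5 5 2 6 7 → sum 33
  kept as-is: 7 8 0 9 5 8 → sum 37
Total = 33 + 37 = 70.
Check digit = (10 − (70 mod 10)) mod 10 = 0.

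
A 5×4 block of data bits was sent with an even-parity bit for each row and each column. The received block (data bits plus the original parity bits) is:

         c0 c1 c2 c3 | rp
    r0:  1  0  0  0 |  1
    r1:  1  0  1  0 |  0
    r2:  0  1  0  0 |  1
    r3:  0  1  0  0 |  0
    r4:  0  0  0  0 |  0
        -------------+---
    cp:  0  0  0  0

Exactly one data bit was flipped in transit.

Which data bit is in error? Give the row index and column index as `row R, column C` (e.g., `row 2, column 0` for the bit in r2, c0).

Recompute each row's even parity and compare to rp:
  r0: data parity 1, sent rp 1 → ok
  r1: data parity 0, sent rp 0 → ok
  r2: data parity 1, sent rp 1 → ok
  r3: data parity 1, sent rp 0 → mismatch
  r4: data parity 0, sent rp 0 → ok
Recompute each column's even parity and compare to cp:
  c0: data parity 0, sent cp 0 → ok
  c1: data parity 0, sent cp 0 → ok
  c2: data parity 1, sent cp 0 → mismatch
  c3: data parity 0, sent cp 0 → ok
Exactly one row (r3) and one column (c2) fail → the flipped bit is at their intersection.

row 3, column 2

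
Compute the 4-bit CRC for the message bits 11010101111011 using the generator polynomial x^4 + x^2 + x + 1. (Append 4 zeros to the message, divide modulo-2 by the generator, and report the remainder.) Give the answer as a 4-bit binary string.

Append 4 zeros: 110101011110110000. Divide by 10111 (XOR where the leading bit is 1):
  pos 0: 11010 XOR 10111 = 01101
  pos 1: 11011 XOR 10111 = 01100
  pos 2: 11000 XOR 10111 = 01111
  pos 3: 11111 XOR 10111 = 01000
  pos 4: 10001 XOR 10111 = 00110
  pos 6: 11011 XOR 10111 = 01100
  pos 7: 11000 XOR 10111 = 01111
  pos 8: 11111 XOR 10111 = 01000
  pos 9: 10001 XOR 10111 = 00110
  pos 11: 11000 XOR 10111 = 01111
  pos 12: 11110 XOR 10111 = 01001
  pos 13: 10010 XOR 10111 = 00101
Remainder (last 4 bits) = 0101. This is the CRC / FCS.

0101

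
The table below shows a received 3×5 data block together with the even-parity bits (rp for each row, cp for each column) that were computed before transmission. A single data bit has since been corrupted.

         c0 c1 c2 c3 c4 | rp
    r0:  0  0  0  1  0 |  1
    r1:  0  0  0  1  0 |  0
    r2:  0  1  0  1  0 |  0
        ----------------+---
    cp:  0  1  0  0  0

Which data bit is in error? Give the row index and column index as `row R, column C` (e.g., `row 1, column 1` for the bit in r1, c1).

row 1, column 3

Recompute each row's even parity and compare to rp:
  r0: data parity 1, sent rp 1 → ok
  r1: data parity 1, sent rp 0 → mismatch
  r2: data parity 0, sent rp 0 → ok
Recompute each column's even parity and compare to cp:
  c0: data parity 0, sent cp 0 → ok
  c1: data parity 1, sent cp 1 → ok
  c2: data parity 0, sent cp 0 → ok
  c3: data parity 1, sent cp 0 → mismatch
  c4: data parity 0, sent cp 0 → ok
Exactly one row (r1) and one column (c3) fail → the flipped bit is at their intersection.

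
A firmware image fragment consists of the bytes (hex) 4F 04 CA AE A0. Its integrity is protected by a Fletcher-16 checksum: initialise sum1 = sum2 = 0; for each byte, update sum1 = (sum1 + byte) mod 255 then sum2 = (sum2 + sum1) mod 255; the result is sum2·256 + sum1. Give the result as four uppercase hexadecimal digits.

Running sums (mod 255):
  after byte 0 (4F): sum1=79, sum2=79
  after byte 1 (04): sum1=83, sum2=162
  after byte 2 (CA): sum1=30, sum2=192
  after byte 3 (AE): sum1=204, sum2=141
  after byte 4 (A0): sum1=109, sum2=250
Checksum = sum2·256 + sum1 = 250·256 + 109 = 64109 = 0xFA6D.

FA6D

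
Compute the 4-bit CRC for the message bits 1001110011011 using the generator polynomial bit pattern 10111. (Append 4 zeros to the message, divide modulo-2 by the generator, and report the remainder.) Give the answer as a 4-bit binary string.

1100

Append 4 zeros: 10011100110110000. Divide by 10111 (XOR where the leading bit is 1):
  pos 0: 10011 XOR 10111 = 00100
  pos 2: 10010 XOR 10111 = 00101
  pos 4: 10101 XOR 10111 = 00010
  pos 7: 10101 XOR 10111 = 00010
  pos 10: 10100 XOR 10111 = 00011
Remainder (last 4 bits) = 1100. This is the CRC / FCS.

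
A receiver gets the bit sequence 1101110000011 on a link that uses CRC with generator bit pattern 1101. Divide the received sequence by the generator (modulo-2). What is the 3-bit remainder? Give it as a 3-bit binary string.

Modulo-2 division of 1101110000011 by 1101:
  pos 0: 1101 XOR 1101 = 0000
  pos 4: 1100 XOR 1101 = 0001
  pos 7: 1000 XOR 1101 = 0101
  pos 8: 1011 XOR 1101 = 0110
  pos 9: 1101 XOR 1101 = 0000
Remainder = 000 (zero — the frame passes the CRC check).

000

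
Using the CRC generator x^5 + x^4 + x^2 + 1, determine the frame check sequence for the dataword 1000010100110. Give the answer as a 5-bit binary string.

01011

Append 5 zeros: 100001010011000000. Divide by 110101 (XOR where the leading bit is 1):
  pos 0: 100001 XOR 110101 = 010100
  pos 1: 101000 XOR 110101 = 011101
  pos 2: 111011 XOR 110101 = 001110
  pos 4: 111000 XOR 110101 = 001101
  pos 6: 110111 XOR 110101 = 000010
  pos 10: 100000 XOR 110101 = 010101
  pos 11: 101010 XOR 110101 = 011111
  pos 12: 111110 XOR 110101 = 001011
Remainder (last 5 bits) = 01011. This is the CRC / FCS.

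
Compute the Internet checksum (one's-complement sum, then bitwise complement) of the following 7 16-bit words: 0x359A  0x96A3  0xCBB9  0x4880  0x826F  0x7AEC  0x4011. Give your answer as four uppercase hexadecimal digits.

E21A

One's-complement addition (fold any carry out of bit 15 back into bit 0):
  0x359A + 0x96A3 = 0x0CC3D
  0xCC3D + 0xCBB9 = 0x197F6 → wrap carry → 0x97F7
  0x97F7 + 0x4880 = 0x0E077
  0xE077 + 0x826F = 0x162E6 → wrap carry → 0x62E7
  0x62E7 + 0x7AEC = 0x0DDD3
  0xDDD3 + 0x4011 = 0x11DE4 → wrap carry → 0x1DE5
One's-complement sum = 0x1DE5.
Checksum = ~0x1DE5 & 0xFFFF = 0xE21A.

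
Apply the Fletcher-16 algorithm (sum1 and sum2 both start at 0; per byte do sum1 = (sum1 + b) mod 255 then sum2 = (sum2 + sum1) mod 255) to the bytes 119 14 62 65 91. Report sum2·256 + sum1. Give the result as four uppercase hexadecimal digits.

2660

Running sums (mod 255):
  after byte 0 (119): sum1=119, sum2=119
  after byte 1 (14): sum1=133, sum2=252
  after byte 2 (62): sum1=195, sum2=192
  after byte 3 (65): sum1=5, sum2=197
  after byte 4 (91): sum1=96, sum2=38
Checksum = sum2·256 + sum1 = 38·256 + 96 = 9824 = 0x2660.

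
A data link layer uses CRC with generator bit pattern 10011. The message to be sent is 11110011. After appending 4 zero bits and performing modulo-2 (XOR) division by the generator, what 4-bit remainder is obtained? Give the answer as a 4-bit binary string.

Append 4 zeros: 111100110000. Divide by 10011 (XOR where the leading bit is 1):
  pos 0: 11110 XOR 10011 = 01101
  pos 1: 11010 XOR 10011 = 01001
  pos 2: 10011 XOR 10011 = 00000
  pos 7: 10000 XOR 10011 = 00011
Remainder (last 4 bits) = 0011. This is the CRC / FCS.

0011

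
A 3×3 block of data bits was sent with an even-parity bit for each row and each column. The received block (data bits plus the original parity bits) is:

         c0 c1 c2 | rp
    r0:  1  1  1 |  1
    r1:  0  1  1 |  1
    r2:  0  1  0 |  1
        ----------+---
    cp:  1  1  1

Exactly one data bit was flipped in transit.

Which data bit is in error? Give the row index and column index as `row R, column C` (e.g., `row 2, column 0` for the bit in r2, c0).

Recompute each row's even parity and compare to rp:
  r0: data parity 1, sent rp 1 → ok
  r1: data parity 0, sent rp 1 → mismatch
  r2: data parity 1, sent rp 1 → ok
Recompute each column's even parity and compare to cp:
  c0: data parity 1, sent cp 1 → ok
  c1: data parity 1, sent cp 1 → ok
  c2: data parity 0, sent cp 1 → mismatch
Exactly one row (r1) and one column (c2) fail → the flipped bit is at their intersection.

row 1, column 2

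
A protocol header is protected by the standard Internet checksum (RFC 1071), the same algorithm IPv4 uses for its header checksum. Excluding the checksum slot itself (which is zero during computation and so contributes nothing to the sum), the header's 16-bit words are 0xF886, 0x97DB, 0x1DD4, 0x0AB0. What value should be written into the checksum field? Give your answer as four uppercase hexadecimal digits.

4719

One's-complement addition (fold any carry out of bit 15 back into bit 0):
  0xF886 + 0x97DB = 0x19061 → wrap carry → 0x9062
  0x9062 + 0x1DD4 = 0x0AE36
  0xAE36 + 0x0AB0 = 0x0B8E6
One's-complement sum = 0xB8E6.
Checksum = ~0xB8E6 & 0xFFFF = 0x4719.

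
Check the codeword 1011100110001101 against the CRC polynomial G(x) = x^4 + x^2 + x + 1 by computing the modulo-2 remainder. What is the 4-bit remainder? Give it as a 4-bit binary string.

Modulo-2 division of 1011100110001101 by 10111:
  pos 0: 10111 XOR 10111 = 00000
  pos 7: 11000 XOR 10111 = 01111
  pos 8: 11111 XOR 10111 = 01000
  pos 9: 10001 XOR 10111 = 00110
  pos 11: 11001 XOR 10111 = 01110
Remainder = 1110 (nonzero — an error is detected).

1110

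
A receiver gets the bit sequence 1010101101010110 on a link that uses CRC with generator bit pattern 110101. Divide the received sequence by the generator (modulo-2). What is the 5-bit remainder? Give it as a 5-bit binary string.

Modulo-2 division of 1010101101010110 by 110101:
  pos 0: 101010 XOR 110101 = 011111
  pos 1: 111111 XOR 110101 = 001010
  pos 3: 101010 XOR 110101 = 011111
  pos 4: 111111 XOR 110101 = 001010
  pos 6: 101001 XOR 110101 = 011100
  pos 7: 111000 XOR 110101 = 001101
  pos 9: 110111 XOR 110101 = 000010
Remainder = 00100 (nonzero — an error is detected).

00100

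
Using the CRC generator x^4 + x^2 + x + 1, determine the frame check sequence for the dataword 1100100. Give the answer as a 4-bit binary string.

0111

Append 4 zeros: 11001000000. Divide by 10111 (XOR where the leading bit is 1):
  pos 0: 11001 XOR 10111 = 01110
  pos 1: 11100 XOR 10111 = 01011
  pos 2: 10110 XOR 10111 = 00001
  pos 6: 10000 XOR 10111 = 00111
Remainder (last 4 bits) = 0111. This is the CRC / FCS.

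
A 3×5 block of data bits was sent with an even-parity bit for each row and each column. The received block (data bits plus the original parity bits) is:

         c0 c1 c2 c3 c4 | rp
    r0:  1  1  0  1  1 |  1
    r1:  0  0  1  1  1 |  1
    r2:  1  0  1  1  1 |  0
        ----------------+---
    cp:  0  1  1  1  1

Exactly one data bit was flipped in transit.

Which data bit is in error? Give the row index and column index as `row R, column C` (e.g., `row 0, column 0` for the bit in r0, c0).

Recompute each row's even parity and compare to rp:
  r0: data parity 0, sent rp 1 → mismatch
  r1: data parity 1, sent rp 1 → ok
  r2: data parity 0, sent rp 0 → ok
Recompute each column's even parity and compare to cp:
  c0: data parity 0, sent cp 0 → ok
  c1: data parity 1, sent cp 1 → ok
  c2: data parity 0, sent cp 1 → mismatch
  c3: data parity 1, sent cp 1 → ok
  c4: data parity 1, sent cp 1 → ok
Exactly one row (r0) and one column (c2) fail → the flipped bit is at their intersection.

row 0, column 2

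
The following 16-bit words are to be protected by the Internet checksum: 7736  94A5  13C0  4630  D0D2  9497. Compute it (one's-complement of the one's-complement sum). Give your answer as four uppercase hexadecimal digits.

34C9

One's-complement addition (fold any carry out of bit 15 back into bit 0):
  0x7736 + 0x94A5 = 0x10BDB → wrap carry → 0x0BDC
  0x0BDC + 0x13C0 = 0x01F9C
  0x1F9C + 0x4630 = 0x065CC
  0x65CC + 0xD0D2 = 0x1369E → wrap carry → 0x369F
  0x369F + 0x9497 = 0x0CB36
One's-complement sum = 0xCB36.
Checksum = ~0xCB36 & 0xFFFF = 0x34C9.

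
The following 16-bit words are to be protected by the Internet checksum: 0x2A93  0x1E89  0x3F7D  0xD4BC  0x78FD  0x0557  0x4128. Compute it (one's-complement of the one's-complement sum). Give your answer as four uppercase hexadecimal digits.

E32C

One's-complement addition (fold any carry out of bit 15 back into bit 0):
  0x2A93 + 0x1E89 = 0x0491C
  0x491C + 0x3F7D = 0x08899
  0x8899 + 0xD4BC = 0x15D55 → wrap carry → 0x5D56
  0x5D56 + 0x78FD = 0x0D653
  0xD653 + 0x0557 = 0x0DBAA
  0xDBAA + 0x4128 = 0x11CD2 → wrap carry → 0x1CD3
One's-complement sum = 0x1CD3.
Checksum = ~0x1CD3 & 0xFFFF = 0xE32C.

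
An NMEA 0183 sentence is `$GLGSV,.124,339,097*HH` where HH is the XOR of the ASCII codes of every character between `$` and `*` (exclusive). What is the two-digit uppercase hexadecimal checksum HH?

XOR the ASCII codes of the payload characters:
  'G' = 0x47 → acc = 0x47
  'L' = 0x4C → acc = 0x0B
  'G' = 0x47 → acc = 0x4C
  'S' = 0x53 → acc = 0x1F
  'V' = 0x56 → acc = 0x49
  ',' = 0x2C → acc = 0x65
  '.' = 0x2E → acc = 0x4B
  '1' = 0x31 → acc = 0x7A
  '2' = 0x32 → acc = 0x48
  '4' = 0x34 → acc = 0x7C
  ',' = 0x2C → acc = 0x50
  '3' = 0x33 → acc = 0x63
  '3' = 0x33 → acc = 0x50
  '9' = 0x39 → acc = 0x69
  ',' = 0x2C → acc = 0x45
  '0' = 0x30 → acc = 0x75
  '9' = 0x39 → acc = 0x4C
  '7' = 0x37 → acc = 0x7B
Checksum = 0x7B.

7B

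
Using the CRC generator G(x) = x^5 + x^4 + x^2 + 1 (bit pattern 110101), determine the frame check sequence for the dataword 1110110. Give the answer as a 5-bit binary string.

Append 5 zeros: 111011000000. Divide by 110101 (XOR where the leading bit is 1):
  pos 0: 111011 XOR 110101 = 001110
  pos 2: 111000 XOR 110101 = 001101
  pos 4: 110100 XOR 110101 = 000001
Remainder (last 5 bits) = 00100. This is the CRC / FCS.

00100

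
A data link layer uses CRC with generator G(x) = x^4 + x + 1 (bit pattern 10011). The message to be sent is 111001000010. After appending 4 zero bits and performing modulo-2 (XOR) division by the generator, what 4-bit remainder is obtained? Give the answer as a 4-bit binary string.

0100

Append 4 zeros: 1110010000100000. Divide by 10011 (XOR where the leading bit is 1):
  pos 0: 11100 XOR 10011 = 01111
  pos 1: 11111 XOR 10011 = 01100
  pos 2: 11000 XOR 10011 = 01011
  pos 3: 10110 XOR 10011 = 00101
  pos 5: 10100 XOR 10011 = 00111
  pos 7: 11110 XOR 10011 = 01101
  pos 8: 11010 XOR 10011 = 01001
  pos 9: 10010 XOR 10011 = 00001
Remainder (last 4 bits) = 0100. This is the CRC / FCS.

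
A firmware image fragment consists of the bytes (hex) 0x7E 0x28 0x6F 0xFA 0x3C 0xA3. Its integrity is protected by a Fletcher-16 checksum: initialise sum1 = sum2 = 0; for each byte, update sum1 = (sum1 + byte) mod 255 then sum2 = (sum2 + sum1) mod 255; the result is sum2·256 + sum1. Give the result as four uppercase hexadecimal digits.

Running sums (mod 255):
  after byte 0 (0x7E): sum1=126, sum2=126
  after byte 1 (0x28): sum1=166, sum2=37
  after byte 2 (0x6F): sum1=22, sum2=59
  after byte 3 (0xFA): sum1=17, sum2=76
  after byte 4 (0x3C): sum1=77, sum2=153
  after byte 5 (0xA3): sum1=240, sum2=138
Checksum = sum2·256 + sum1 = 138·256 + 240 = 35568 = 0x8AF0.

8AF0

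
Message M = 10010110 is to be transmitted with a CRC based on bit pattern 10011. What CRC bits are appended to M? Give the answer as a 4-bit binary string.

0001

Append 4 zeros: 100101100000. Divide by 10011 (XOR where the leading bit is 1):
  pos 0: 10010 XOR 10011 = 00001
  pos 4: 11100 XOR 10011 = 01111
  pos 5: 11110 XOR 10011 = 01101
  pos 6: 11010 XOR 10011 = 01001
  pos 7: 10010 XOR 10011 = 00001
Remainder (last 4 bits) = 0001. This is the CRC / FCS.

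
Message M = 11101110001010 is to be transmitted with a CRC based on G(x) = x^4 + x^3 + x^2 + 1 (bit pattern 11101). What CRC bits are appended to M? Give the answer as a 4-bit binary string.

Append 4 zeros: 111011100010100000. Divide by 11101 (XOR where the leading bit is 1):
  pos 0: 11101 XOR 11101 = 00000
  pos 5: 11000 XOR 11101 = 00101
  pos 7: 10110 XOR 11101 = 01011
  pos 8: 10111 XOR 11101 = 01010
  pos 9: 10100 XOR 11101 = 01001
  pos 10: 10010 XOR 11101 = 01111
  pos 11: 11110 XOR 11101 = 00011
Remainder (last 4 bits) = 1100. This is the CRC / FCS.

1100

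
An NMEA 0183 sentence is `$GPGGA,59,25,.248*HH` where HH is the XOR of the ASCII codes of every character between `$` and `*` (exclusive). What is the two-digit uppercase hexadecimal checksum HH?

XOR the ASCII codes of the payload characters:
  'G' = 0x47 → acc = 0x47
  'P' = 0x50 → acc = 0x17
  'G' = 0x47 → acc = 0x50
  'G' = 0x47 → acc = 0x17
  'A' = 0x41 → acc = 0x56
  ',' = 0x2C → acc = 0x7A
  '5' = 0x35 → acc = 0x4F
  '9' = 0x39 → acc = 0x76
  ',' = 0x2C → acc = 0x5A
  '2' = 0x32 → acc = 0x68
  '5' = 0x35 → acc = 0x5D
  ',' = 0x2C → acc = 0x71
  '.' = 0x2E → acc = 0x5F
  '2' = 0x32 → acc = 0x6D
  '4' = 0x34 → acc = 0x59
  '8' = 0x38 → acc = 0x61
Checksum = 0x61.

61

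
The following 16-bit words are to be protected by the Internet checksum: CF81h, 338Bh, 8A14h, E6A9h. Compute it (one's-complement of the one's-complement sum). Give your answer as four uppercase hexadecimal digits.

8C34

One's-complement addition (fold any carry out of bit 15 back into bit 0):
  0xCF81 + 0x338B = 0x1030C → wrap carry → 0x030D
  0x030D + 0x8A14 = 0x08D21
  0x8D21 + 0xE6A9 = 0x173CA → wrap carry → 0x73CB
One's-complement sum = 0x73CB.
Checksum = ~0x73CB & 0xFFFF = 0x8C34.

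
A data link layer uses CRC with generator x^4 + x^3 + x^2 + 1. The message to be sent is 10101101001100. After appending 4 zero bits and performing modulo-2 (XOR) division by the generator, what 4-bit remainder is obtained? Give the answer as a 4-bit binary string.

0100

Append 4 zeros: 101011010011000000. Divide by 11101 (XOR where the leading bit is 1):
  pos 0: 10101 XOR 11101 = 01000
  pos 1: 10001 XOR 11101 = 01100
  pos 2: 11000 XOR 11101 = 00101
  pos 4: 10110 XOR 11101 = 01011
  pos 5: 10110 XOR 11101 = 01011
  pos 6: 10111 XOR 11101 = 01010
  pos 7: 10101 XOR 11101 = 01000
  pos 8: 10000 XOR 11101 = 01101
  pos 9: 11010 XOR 11101 = 00111
  pos 11: 11100 XOR 11101 = 00001
Remainder (last 4 bits) = 0100. This is the CRC / FCS.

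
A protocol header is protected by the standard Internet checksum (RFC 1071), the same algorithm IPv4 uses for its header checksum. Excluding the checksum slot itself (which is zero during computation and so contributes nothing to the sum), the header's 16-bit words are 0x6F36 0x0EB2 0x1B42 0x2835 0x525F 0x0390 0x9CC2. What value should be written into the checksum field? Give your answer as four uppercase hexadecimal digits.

4BEE

One's-complement addition (fold any carry out of bit 15 back into bit 0):
  0x6F36 + 0x0EB2 = 0x07DE8
  0x7DE8 + 0x1B42 = 0x0992A
  0x992A + 0x2835 = 0x0C15F
  0xC15F + 0x525F = 0x113BE → wrap carry → 0x13BF
  0x13BF + 0x0390 = 0x0174F
  0x174F + 0x9CC2 = 0x0B411
One's-complement sum = 0xB411.
Checksum = ~0xB411 & 0xFFFF = 0x4BEE.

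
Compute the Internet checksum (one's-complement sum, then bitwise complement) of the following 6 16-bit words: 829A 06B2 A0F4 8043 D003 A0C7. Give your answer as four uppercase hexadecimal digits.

One's-complement addition (fold any carry out of bit 15 back into bit 0):
  0x829A + 0x06B2 = 0x0894C
  0x894C + 0xA0F4 = 0x12A40 → wrap carry → 0x2A41
  0x2A41 + 0x8043 = 0x0AA84
  0xAA84 + 0xD003 = 0x17A87 → wrap carry → 0x7A88
  0x7A88 + 0xA0C7 = 0x11B4F → wrap carry → 0x1B50
One's-complement sum = 0x1B50.
Checksum = ~0x1B50 & 0xFFFF = 0xE4AF.

E4AF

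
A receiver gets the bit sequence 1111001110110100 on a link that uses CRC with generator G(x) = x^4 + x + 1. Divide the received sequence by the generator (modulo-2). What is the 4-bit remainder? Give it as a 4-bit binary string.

Modulo-2 division of 1111001110110100 by 10011:
  pos 0: 11110 XOR 10011 = 01101
  pos 1: 11010 XOR 10011 = 01001
  pos 2: 10011 XOR 10011 = 00000
  pos 7: 11011 XOR 10011 = 01000
  pos 8: 10000 XOR 10011 = 00011
  pos 11: 11100 XOR 10011 = 01111
Remainder = 1111 (nonzero — an error is detected).

1111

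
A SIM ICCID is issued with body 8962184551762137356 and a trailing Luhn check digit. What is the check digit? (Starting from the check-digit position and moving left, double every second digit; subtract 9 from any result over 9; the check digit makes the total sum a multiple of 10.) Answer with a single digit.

Partial digits right→left: 6 5 3 7 3 1 2 6 7 1 5 5 4 8 1 2 6 9 8
Double every second digit counting from the check-digit position (so the 1st, 3rd, 5th, ... of the partial from the right).
  doubled (with −9 where >9): 3 6 6 4 5 1 8 2 3 7 → sum 45
  kept as-is: 5 7 1 6 1 5 8 2 9 → sum 44
Total = 45 + 44 = 89.
Check digit = (10 − (89 mod 10)) mod 10 = 1.

1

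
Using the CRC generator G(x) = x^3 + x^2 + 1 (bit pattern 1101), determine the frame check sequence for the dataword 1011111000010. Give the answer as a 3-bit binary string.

Append 3 zeros: 1011111000010000. Divide by 1101 (XOR where the leading bit is 1):
  pos 0: 1011 XOR 1101 = 0110
  pos 1: 1101 XOR 1101 = 0000
  pos 5: 1100 XOR 1101 = 0001
  pos 8: 1001 XOR 1101 = 0100
  pos 9: 1000 XOR 1101 = 0101
  pos 10: 1010 XOR 1101 = 0111
  pos 11: 1110 XOR 1101 = 0011
Remainder (last 3 bits) = 110. This is the CRC / FCS.

110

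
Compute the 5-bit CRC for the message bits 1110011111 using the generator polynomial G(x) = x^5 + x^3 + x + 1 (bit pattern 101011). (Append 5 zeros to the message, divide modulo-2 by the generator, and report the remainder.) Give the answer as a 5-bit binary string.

Append 5 zeros: 111001111100000. Divide by 101011 (XOR where the leading bit is 1):
  pos 0: 111001 XOR 101011 = 010010
  pos 1: 100101 XOR 101011 = 001110
  pos 3: 111011 XOR 101011 = 010000
  pos 4: 100001 XOR 101011 = 001010
  pos 6: 101000 XOR 101011 = 000011
Remainder (last 5 bits) = 11000. This is the CRC / FCS.

11000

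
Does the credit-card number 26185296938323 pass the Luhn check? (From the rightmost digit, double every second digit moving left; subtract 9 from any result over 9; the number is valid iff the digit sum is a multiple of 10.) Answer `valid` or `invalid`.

From the right, keep odd positions and double even positions (subtract 9 from any doubled value over 9):
  doubled (positions 2,4,...): 4 7 9 9 1 2 4 → sum 36
  kept (positions 1,3,...): 3 3 3 6 2 8 6 → sum 31
Total = 67.
67 mod 10 = 7, so the number is invalid.

invalid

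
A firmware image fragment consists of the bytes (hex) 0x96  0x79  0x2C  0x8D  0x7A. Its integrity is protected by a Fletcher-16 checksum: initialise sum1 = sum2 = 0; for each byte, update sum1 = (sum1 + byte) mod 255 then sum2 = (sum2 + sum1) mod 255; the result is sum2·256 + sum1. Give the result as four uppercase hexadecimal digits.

F044

Running sums (mod 255):
  after byte 0 (0x96): sum1=150, sum2=150
  after byte 1 (0x79): sum1=16, sum2=166
  after byte 2 (0x2C): sum1=60, sum2=226
  after byte 3 (0x8D): sum1=201, sum2=172
  after byte 4 (0x7A): sum1=68, sum2=240
Checksum = sum2·256 + sum1 = 240·256 + 68 = 61508 = 0xF044.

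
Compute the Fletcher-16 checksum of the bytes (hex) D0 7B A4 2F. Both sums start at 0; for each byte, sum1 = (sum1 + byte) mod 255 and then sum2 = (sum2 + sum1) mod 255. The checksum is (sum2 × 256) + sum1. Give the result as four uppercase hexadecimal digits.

2E20

Running sums (mod 255):
  after byte 0 (D0): sum1=208, sum2=208
  after byte 1 (7B): sum1=76, sum2=29
  after byte 2 (A4): sum1=240, sum2=14
  after byte 3 (2F): sum1=32, sum2=46
Checksum = sum2·256 + sum1 = 46·256 + 32 = 11808 = 0x2E20.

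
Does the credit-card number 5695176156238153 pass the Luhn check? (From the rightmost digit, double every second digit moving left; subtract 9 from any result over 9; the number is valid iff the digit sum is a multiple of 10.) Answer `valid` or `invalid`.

valid

From the right, keep odd positions and double even positions (subtract 9 from any doubled value over 9):
  doubled (positions 2,4,...): 1 7 4 1 3 2 9 1 → sum 28
  kept (positions 1,3,...): 3 1 3 6 1 7 5 6 → sum 32
Total = 60.
60 mod 10 = 0, so the number is valid.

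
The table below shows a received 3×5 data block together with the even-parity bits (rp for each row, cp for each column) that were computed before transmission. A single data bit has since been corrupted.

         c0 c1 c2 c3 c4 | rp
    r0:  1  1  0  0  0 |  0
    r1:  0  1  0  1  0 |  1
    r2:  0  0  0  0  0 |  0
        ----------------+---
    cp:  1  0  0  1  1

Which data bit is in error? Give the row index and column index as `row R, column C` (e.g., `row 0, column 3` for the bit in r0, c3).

Recompute each row's even parity and compare to rp:
  r0: data parity 0, sent rp 0 → ok
  r1: data parity 0, sent rp 1 → mismatch
  r2: data parity 0, sent rp 0 → ok
Recompute each column's even parity and compare to cp:
  c0: data parity 1, sent cp 1 → ok
  c1: data parity 0, sent cp 0 → ok
  c2: data parity 0, sent cp 0 → ok
  c3: data parity 1, sent cp 1 → ok
  c4: data parity 0, sent cp 1 → mismatch
Exactly one row (r1) and one column (c4) fail → the flipped bit is at their intersection.

row 1, column 4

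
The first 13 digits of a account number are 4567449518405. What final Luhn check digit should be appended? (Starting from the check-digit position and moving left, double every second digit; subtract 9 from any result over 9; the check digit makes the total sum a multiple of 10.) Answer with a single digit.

2

Partial digits right→left: 5 0 4 8 1 5 9 4 4 7 6 5 4
Double every second digit counting from the check-digit position (so the 1st, 3rd, 5th, ... of the partial from the right).
  doubled (with −9 where >9): 1 8 2 9 8 3 8 → sum 39
  kept as-is: 0 8 5 4 7 5 → sum 29
Total = 39 + 29 = 68.
Check digit = (10 − (68 mod 10)) mod 10 = 2.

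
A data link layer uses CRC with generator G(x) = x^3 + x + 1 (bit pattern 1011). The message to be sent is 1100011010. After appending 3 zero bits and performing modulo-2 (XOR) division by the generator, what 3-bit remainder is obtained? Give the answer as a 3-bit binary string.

Append 3 zeros: 1100011010000. Divide by 1011 (XOR where the leading bit is 1):
  pos 0: 1100 XOR 1011 = 0111
  pos 1: 1110 XOR 1011 = 0101
  pos 2: 1011 XOR 1011 = 0000
  pos 6: 1010 XOR 1011 = 0001
  pos 9: 1000 XOR 1011 = 0011
Remainder (last 3 bits) = 011. This is the CRC / FCS.

011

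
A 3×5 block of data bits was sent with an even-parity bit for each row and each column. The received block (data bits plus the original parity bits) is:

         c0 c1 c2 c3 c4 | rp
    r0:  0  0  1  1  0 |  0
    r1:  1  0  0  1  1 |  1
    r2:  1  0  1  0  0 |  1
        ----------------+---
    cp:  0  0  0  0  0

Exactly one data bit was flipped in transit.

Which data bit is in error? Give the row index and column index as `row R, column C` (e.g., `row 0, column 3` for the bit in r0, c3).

row 2, column 4

Recompute each row's even parity and compare to rp:
  r0: data parity 0, sent rp 0 → ok
  r1: data parity 1, sent rp 1 → ok
  r2: data parity 0, sent rp 1 → mismatch
Recompute each column's even parity and compare to cp:
  c0: data parity 0, sent cp 0 → ok
  c1: data parity 0, sent cp 0 → ok
  c2: data parity 0, sent cp 0 → ok
  c3: data parity 0, sent cp 0 → ok
  c4: data parity 1, sent cp 0 → mismatch
Exactly one row (r2) and one column (c4) fail → the flipped bit is at their intersection.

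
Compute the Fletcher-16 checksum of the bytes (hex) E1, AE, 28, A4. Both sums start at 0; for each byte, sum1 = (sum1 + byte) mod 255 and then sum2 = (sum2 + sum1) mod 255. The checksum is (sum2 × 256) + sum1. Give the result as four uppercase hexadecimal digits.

885D

Running sums (mod 255):
  after byte 0 (E1): sum1=225, sum2=225
  after byte 1 (AE): sum1=144, sum2=114
  after byte 2 (28): sum1=184, sum2=43
  after byte 3 (A4): sum1=93, sum2=136
Checksum = sum2·256 + sum1 = 136·256 + 93 = 34909 = 0x885D.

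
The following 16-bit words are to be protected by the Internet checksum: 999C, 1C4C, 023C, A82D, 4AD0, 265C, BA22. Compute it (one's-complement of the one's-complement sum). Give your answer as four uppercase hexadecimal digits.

One's-complement addition (fold any carry out of bit 15 back into bit 0):
  0x999C + 0x1C4C = 0x0B5E8
  0xB5E8 + 0x023C = 0x0B824
  0xB824 + 0xA82D = 0x16051 → wrap carry → 0x6052
  0x6052 + 0x4AD0 = 0x0AB22
  0xAB22 + 0x265C = 0x0D17E
  0xD17E + 0xBA22 = 0x18BA0 → wrap carry → 0x8BA1
One's-complement sum = 0x8BA1.
Checksum = ~0x8BA1 & 0xFFFF = 0x745E.

745E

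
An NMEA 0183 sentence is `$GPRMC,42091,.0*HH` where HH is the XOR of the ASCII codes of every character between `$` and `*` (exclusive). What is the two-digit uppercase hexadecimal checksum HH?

6B

XOR the ASCII codes of the payload characters:
  'G' = 0x47 → acc = 0x47
  'P' = 0x50 → acc = 0x17
  'R' = 0x52 → acc = 0x45
  'M' = 0x4D → acc = 0x08
  'C' = 0x43 → acc = 0x4B
  ',' = 0x2C → acc = 0x67
  '4' = 0x34 → acc = 0x53
  '2' = 0x32 → acc = 0x61
  '0' = 0x30 → acc = 0x51
  '9' = 0x39 → acc = 0x68
  '1' = 0x31 → acc = 0x59
  ',' = 0x2C → acc = 0x75
  '.' = 0x2E → acc = 0x5B
  '0' = 0x30 → acc = 0x6B
Checksum = 0x6B.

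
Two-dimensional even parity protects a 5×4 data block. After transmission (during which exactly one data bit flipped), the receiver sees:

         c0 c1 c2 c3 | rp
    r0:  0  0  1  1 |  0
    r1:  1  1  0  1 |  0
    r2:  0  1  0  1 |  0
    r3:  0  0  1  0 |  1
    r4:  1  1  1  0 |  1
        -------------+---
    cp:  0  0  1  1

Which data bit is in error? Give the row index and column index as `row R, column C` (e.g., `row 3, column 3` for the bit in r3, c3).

Recompute each row's even parity and compare to rp:
  r0: data parity 0, sent rp 0 → ok
  r1: data parity 1, sent rp 0 → mismatch
  r2: data parity 0, sent rp 0 → ok
  r3: data parity 1, sent rp 1 → ok
  r4: data parity 1, sent rp 1 → ok
Recompute each column's even parity and compare to cp:
  c0: data parity 0, sent cp 0 → ok
  c1: data parity 1, sent cp 0 → mismatch
  c2: data parity 1, sent cp 1 → ok
  c3: data parity 1, sent cp 1 → ok
Exactly one row (r1) and one column (c1) fail → the flipped bit is at their intersection.

row 1, column 1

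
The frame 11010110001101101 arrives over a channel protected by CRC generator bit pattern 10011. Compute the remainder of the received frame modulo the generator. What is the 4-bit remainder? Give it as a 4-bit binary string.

Modulo-2 division of 11010110001101101 by 10011:
  pos 0: 11010 XOR 10011 = 01001
  pos 1: 10011 XOR 10011 = 00000
  pos 6: 10001 XOR 10011 = 00010
  pos 9: 10101 XOR 10011 = 00110
  pos 11: 11010 XOR 10011 = 01001
  pos 12: 10011 XOR 10011 = 00000
Remainder = 0000 (zero — the frame passes the CRC check).

0000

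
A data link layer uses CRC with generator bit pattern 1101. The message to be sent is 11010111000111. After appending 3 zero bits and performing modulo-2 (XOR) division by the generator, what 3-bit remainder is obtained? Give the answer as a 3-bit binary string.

111

Append 3 zeros: 11010111000111000. Divide by 1101 (XOR where the leading bit is 1):
  pos 0: 1101 XOR 1101 = 0000
  pos 5: 1110 XOR 1101 = 0011
  pos 7: 1100 XOR 1101 = 0001
  pos 10: 1111 XOR 1101 = 0010
  pos 12: 1000 XOR 1101 = 0101
  pos 13: 1010 XOR 1101 = 0111
Remainder (last 3 bits) = 111. This is the CRC / FCS.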